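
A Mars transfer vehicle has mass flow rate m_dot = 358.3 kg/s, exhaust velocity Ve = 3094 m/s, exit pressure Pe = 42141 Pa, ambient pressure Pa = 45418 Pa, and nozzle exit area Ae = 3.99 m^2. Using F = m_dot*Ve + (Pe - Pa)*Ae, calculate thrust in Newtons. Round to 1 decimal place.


Step 1: Momentum thrust = m_dot * Ve = 358.3 * 3094 = 1108580.2 N
Step 2: Pressure thrust = (Pe - Pa) * Ae = (42141 - 45418) * 3.99 = -13075.23 N
Step 3: Total thrust F = 1108580.2 + -13075.23 = 1095505.0 N

1095505.0


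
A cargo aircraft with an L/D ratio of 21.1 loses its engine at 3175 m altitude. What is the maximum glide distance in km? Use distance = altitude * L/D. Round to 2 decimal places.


Step 1: Glide distance = altitude * L/D = 3175 * 21.1 = 66992.5 m
Step 2: Convert to km: 66992.5 / 1000 = 66.99 km

66.99


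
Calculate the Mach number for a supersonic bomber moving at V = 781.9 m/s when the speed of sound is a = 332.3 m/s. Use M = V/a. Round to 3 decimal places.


Step 1: M = V / a = 781.9 / 332.3
Step 2: M = 2.353

2.353


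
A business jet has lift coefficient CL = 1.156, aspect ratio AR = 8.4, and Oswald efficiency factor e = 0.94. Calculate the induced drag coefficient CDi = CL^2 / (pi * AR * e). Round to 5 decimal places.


Step 1: CL^2 = 1.156^2 = 1.336336
Step 2: pi * AR * e = 3.14159 * 8.4 * 0.94 = 24.806016
Step 3: CDi = 1.336336 / 24.806016 = 0.05387

0.05387


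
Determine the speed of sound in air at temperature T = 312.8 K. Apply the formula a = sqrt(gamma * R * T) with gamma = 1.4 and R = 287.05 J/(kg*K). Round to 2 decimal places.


Step 1: gamma * R * T = 1.4 * 287.05 * 312.8 = 125704.936
Step 2: a = sqrt(125704.936) = 354.55 m/s

354.55


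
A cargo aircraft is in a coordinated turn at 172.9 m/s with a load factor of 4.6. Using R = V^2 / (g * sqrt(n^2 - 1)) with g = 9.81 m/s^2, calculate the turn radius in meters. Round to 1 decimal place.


Step 1: V^2 = 172.9^2 = 29894.41
Step 2: n^2 - 1 = 4.6^2 - 1 = 20.16
Step 3: sqrt(20.16) = 4.489989
Step 4: R = 29894.41 / (9.81 * 4.489989) = 678.7 m

678.7


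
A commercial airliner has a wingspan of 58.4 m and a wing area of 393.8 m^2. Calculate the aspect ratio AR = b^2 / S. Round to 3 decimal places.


Step 1: b^2 = 58.4^2 = 3410.56
Step 2: AR = 3410.56 / 393.8 = 8.661

8.661


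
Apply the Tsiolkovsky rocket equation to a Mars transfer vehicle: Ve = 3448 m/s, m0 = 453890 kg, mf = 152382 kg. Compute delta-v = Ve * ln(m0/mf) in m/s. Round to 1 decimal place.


Step 1: Mass ratio m0/mf = 453890 / 152382 = 2.978633
Step 2: ln(2.978633) = 1.091464
Step 3: delta-v = 3448 * 1.091464 = 3763.4 m/s

3763.4


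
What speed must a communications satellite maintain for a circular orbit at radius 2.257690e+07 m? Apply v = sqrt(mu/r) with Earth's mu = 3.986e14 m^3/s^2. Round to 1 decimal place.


Step 1: mu / r = 3.986e14 / 2.257690e+07 = 17655213.9576
Step 2: v = sqrt(17655213.9576) = 4201.8 m/s

4201.8


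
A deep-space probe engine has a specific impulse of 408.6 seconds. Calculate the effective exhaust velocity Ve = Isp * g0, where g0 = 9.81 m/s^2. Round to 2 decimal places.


Step 1: Ve = Isp * g0 = 408.6 * 9.81
Step 2: Ve = 4008.37 m/s

4008.37


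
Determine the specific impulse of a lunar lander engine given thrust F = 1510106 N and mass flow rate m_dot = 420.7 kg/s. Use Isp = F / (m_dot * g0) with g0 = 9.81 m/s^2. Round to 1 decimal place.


Step 1: m_dot * g0 = 420.7 * 9.81 = 4127.07
Step 2: Isp = 1510106 / 4127.07 = 365.9 s

365.9


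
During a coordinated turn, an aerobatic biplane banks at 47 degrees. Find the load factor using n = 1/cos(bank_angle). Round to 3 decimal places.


Step 1: Convert 47 degrees to radians = 0.820305
Step 2: cos(47 deg) = 0.681998
Step 3: n = 1 / 0.681998 = 1.466

1.466


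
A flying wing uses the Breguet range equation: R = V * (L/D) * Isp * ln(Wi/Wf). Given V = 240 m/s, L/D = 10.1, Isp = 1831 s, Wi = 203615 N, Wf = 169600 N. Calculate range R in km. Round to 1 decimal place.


Step 1: Coefficient = V * (L/D) * Isp = 240 * 10.1 * 1831 = 4438344.0 m
Step 2: Wi/Wf = 203615 / 169600 = 1.20056
Step 3: ln(1.20056) = 0.182788
Step 4: R = 4438344.0 * 0.182788 = 811277.1 m = 811.3 km

811.3


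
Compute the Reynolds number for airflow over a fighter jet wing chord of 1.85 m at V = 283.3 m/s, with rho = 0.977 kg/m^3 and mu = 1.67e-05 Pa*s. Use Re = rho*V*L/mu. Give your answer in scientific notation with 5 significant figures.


Step 1: Numerator = rho * V * L = 0.977 * 283.3 * 1.85 = 512.050585
Step 2: Re = 512.050585 / 1.67e-05
Step 3: Re = 3.0662e+07

3.0662e+07


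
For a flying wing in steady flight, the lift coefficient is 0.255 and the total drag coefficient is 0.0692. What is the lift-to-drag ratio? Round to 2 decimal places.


Step 1: L/D = CL / CD = 0.255 / 0.0692
Step 2: L/D = 3.68

3.68


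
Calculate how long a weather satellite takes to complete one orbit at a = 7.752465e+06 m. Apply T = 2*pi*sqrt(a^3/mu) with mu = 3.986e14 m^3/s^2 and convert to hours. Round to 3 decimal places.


Step 1: a^3 / mu = 4.659287e+20 / 3.986e14 = 1.168913e+06
Step 2: sqrt(1.168913e+06) = 1081.1627 s
Step 3: T = 2*pi * 1081.1627 = 6793.15 s
Step 4: T in hours = 6793.15 / 3600 = 1.887 hours

1.887


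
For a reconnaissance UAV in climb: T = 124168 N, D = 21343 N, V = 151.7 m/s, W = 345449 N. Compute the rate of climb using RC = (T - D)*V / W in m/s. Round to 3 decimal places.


Step 1: Excess thrust = T - D = 124168 - 21343 = 102825 N
Step 2: Excess power = 102825 * 151.7 = 15598552.5 W
Step 3: RC = 15598552.5 / 345449 = 45.154 m/s

45.154


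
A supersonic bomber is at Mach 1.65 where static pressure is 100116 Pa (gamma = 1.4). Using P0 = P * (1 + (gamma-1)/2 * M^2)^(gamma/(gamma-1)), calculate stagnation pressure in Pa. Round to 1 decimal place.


Step 1: (gamma-1)/2 * M^2 = 0.2 * 2.7225 = 0.5445
Step 2: 1 + 0.5445 = 1.5445
Step 3: Exponent gamma/(gamma-1) = 3.5
Step 4: P0 = 100116 * 1.5445^3.5 = 458417.5 Pa

458417.5


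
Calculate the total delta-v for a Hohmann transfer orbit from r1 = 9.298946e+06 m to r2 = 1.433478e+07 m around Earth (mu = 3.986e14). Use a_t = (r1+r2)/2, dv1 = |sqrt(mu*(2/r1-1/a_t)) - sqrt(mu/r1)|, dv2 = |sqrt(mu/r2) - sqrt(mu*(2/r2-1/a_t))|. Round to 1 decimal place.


Step 1: Transfer semi-major axis a_t = (9.298946e+06 + 1.433478e+07) / 2 = 1.181686e+07 m
Step 2: v1 (circular at r1) = sqrt(mu/r1) = 6547.14 m/s
Step 3: v_t1 = sqrt(mu*(2/r1 - 1/a_t)) = 7211.01 m/s
Step 4: dv1 = |7211.01 - 6547.14| = 663.87 m/s
Step 5: v2 (circular at r2) = 5273.19 m/s, v_t2 = 4677.77 m/s
Step 6: dv2 = |5273.19 - 4677.77| = 595.42 m/s
Step 7: Total delta-v = 663.87 + 595.42 = 1259.3 m/s

1259.3


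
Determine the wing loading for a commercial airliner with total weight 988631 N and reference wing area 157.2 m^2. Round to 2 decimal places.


Step 1: Wing loading = W / S = 988631 / 157.2
Step 2: Wing loading = 6289.00 N/m^2

6289.00


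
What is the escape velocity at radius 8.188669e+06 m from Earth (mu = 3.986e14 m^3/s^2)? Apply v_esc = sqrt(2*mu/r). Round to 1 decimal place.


Step 1: 2*mu/r = 2 * 3.986e14 / 8.188669e+06 = 97354038.8554
Step 2: v_esc = sqrt(97354038.8554) = 9866.8 m/s

9866.8


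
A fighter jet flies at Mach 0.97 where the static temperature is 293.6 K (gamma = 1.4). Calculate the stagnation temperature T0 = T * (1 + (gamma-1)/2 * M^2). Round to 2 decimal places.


Step 1: (gamma-1)/2 = 0.2
Step 2: M^2 = 0.9409
Step 3: 1 + 0.2 * 0.9409 = 1.18818
Step 4: T0 = 293.6 * 1.18818 = 348.85 K

348.85


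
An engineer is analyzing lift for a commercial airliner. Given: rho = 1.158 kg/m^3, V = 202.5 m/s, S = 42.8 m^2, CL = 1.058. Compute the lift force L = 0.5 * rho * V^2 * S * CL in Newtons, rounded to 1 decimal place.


Step 1: Calculate dynamic pressure q = 0.5 * 1.158 * 202.5^2 = 0.5 * 1.158 * 41006.25 = 23742.6187 Pa
Step 2: Multiply by wing area and lift coefficient: L = 23742.6187 * 42.8 * 1.058
Step 3: L = 1016184.0825 * 1.058 = 1075122.8 N

1075122.8


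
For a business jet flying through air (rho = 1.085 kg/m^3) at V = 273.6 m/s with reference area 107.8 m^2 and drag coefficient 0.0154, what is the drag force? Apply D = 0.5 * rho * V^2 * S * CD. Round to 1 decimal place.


Step 1: Dynamic pressure q = 0.5 * 1.085 * 273.6^2 = 40609.9008 Pa
Step 2: Drag D = q * S * CD = 40609.9008 * 107.8 * 0.0154
Step 3: D = 67417.3 N

67417.3


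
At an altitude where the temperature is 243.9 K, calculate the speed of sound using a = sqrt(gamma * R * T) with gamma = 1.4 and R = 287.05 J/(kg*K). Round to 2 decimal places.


Step 1: gamma * R * T = 1.4 * 287.05 * 243.9 = 98016.093
Step 2: a = sqrt(98016.093) = 313.08 m/s

313.08


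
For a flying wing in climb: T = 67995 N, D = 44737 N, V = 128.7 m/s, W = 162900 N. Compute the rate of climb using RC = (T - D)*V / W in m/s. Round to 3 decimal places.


Step 1: Excess thrust = T - D = 67995 - 44737 = 23258 N
Step 2: Excess power = 23258 * 128.7 = 2993304.6 W
Step 3: RC = 2993304.6 / 162900 = 18.375 m/s

18.375


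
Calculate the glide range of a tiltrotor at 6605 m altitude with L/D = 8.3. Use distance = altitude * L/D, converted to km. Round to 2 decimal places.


Step 1: Glide distance = altitude * L/D = 6605 * 8.3 = 54821.5 m
Step 2: Convert to km: 54821.5 / 1000 = 54.82 km

54.82


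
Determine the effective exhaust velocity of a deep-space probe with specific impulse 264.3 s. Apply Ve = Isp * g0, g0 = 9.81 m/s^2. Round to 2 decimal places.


Step 1: Ve = Isp * g0 = 264.3 * 9.81
Step 2: Ve = 2592.78 m/s

2592.78


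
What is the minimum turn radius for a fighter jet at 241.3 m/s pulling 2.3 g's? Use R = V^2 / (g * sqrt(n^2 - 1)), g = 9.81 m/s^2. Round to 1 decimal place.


Step 1: V^2 = 241.3^2 = 58225.69
Step 2: n^2 - 1 = 2.3^2 - 1 = 4.29
Step 3: sqrt(4.29) = 2.071232
Step 4: R = 58225.69 / (9.81 * 2.071232) = 2865.6 m

2865.6


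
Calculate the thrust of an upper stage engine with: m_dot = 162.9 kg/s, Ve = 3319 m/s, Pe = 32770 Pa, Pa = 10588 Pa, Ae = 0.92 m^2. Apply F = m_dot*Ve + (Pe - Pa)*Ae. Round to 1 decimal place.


Step 1: Momentum thrust = m_dot * Ve = 162.9 * 3319 = 540665.1 N
Step 2: Pressure thrust = (Pe - Pa) * Ae = (32770 - 10588) * 0.92 = 20407.44 N
Step 3: Total thrust F = 540665.1 + 20407.44 = 561072.5 N

561072.5


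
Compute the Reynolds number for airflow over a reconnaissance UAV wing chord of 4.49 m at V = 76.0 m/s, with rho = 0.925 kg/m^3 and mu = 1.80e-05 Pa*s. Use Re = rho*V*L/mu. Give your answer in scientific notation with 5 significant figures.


Step 1: Numerator = rho * V * L = 0.925 * 76.0 * 4.49 = 315.647
Step 2: Re = 315.647 / 1.80e-05
Step 3: Re = 1.7536e+07

1.7536e+07


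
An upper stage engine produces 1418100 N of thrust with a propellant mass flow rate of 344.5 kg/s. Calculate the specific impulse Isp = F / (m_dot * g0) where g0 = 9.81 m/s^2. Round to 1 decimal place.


Step 1: m_dot * g0 = 344.5 * 9.81 = 3379.55
Step 2: Isp = 1418100 / 3379.55 = 419.6 s

419.6


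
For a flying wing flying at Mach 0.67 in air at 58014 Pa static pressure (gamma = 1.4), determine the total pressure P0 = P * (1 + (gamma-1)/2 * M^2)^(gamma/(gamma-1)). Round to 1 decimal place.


Step 1: (gamma-1)/2 * M^2 = 0.2 * 0.4489 = 0.08978
Step 2: 1 + 0.08978 = 1.08978
Step 3: Exponent gamma/(gamma-1) = 3.5
Step 4: P0 = 58014 * 1.08978^3.5 = 78382.4 Pa

78382.4


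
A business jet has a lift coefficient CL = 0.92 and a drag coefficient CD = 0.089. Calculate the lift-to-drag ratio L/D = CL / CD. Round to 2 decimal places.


Step 1: L/D = CL / CD = 0.92 / 0.089
Step 2: L/D = 10.34

10.34


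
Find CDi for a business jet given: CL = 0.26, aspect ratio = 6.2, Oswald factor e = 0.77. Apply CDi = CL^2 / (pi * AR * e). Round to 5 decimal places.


Step 1: CL^2 = 0.26^2 = 0.0676
Step 2: pi * AR * e = 3.14159 * 6.2 * 0.77 = 14.997963
Step 3: CDi = 0.0676 / 14.997963 = 0.00451

0.00451


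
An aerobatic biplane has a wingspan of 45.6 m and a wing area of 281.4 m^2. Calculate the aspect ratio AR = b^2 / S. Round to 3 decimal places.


Step 1: b^2 = 45.6^2 = 2079.36
Step 2: AR = 2079.36 / 281.4 = 7.389

7.389


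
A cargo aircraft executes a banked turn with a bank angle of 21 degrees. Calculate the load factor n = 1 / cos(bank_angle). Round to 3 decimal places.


Step 1: Convert 21 degrees to radians = 0.366519
Step 2: cos(21 deg) = 0.93358
Step 3: n = 1 / 0.93358 = 1.071

1.071


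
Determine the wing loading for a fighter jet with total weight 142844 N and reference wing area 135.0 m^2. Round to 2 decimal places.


Step 1: Wing loading = W / S = 142844 / 135.0
Step 2: Wing loading = 1058.10 N/m^2

1058.10


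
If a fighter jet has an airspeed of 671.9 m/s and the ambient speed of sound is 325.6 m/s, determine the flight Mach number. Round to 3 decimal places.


Step 1: M = V / a = 671.9 / 325.6
Step 2: M = 2.064

2.064


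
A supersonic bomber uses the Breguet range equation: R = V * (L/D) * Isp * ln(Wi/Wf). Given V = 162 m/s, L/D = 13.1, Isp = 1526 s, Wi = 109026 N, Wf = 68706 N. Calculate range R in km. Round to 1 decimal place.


Step 1: Coefficient = V * (L/D) * Isp = 162 * 13.1 * 1526 = 3238477.2 m
Step 2: Wi/Wf = 109026 / 68706 = 1.586848
Step 3: ln(1.586848) = 0.46175
Step 4: R = 3238477.2 * 0.46175 = 1495366.4 m = 1495.4 km

1495.4


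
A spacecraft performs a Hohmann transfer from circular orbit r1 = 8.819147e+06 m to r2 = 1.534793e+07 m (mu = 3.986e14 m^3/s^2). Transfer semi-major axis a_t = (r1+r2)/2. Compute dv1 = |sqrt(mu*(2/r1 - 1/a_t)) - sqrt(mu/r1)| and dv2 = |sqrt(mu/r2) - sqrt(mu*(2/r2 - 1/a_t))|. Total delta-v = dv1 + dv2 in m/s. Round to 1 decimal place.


Step 1: Transfer semi-major axis a_t = (8.819147e+06 + 1.534793e+07) / 2 = 1.208354e+07 m
Step 2: v1 (circular at r1) = sqrt(mu/r1) = 6722.88 m/s
Step 3: v_t1 = sqrt(mu*(2/r1 - 1/a_t)) = 7576.75 m/s
Step 4: dv1 = |7576.75 - 6722.88| = 853.87 m/s
Step 5: v2 (circular at r2) = 5096.17 m/s, v_t2 = 4353.71 m/s
Step 6: dv2 = |5096.17 - 4353.71| = 742.45 m/s
Step 7: Total delta-v = 853.87 + 742.45 = 1596.3 m/s

1596.3


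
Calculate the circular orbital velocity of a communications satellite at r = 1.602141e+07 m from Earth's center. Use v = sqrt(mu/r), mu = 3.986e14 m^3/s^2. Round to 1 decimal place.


Step 1: mu / r = 3.986e14 / 1.602141e+07 = 24879208.5091
Step 2: v = sqrt(24879208.5091) = 4987.9 m/s

4987.9


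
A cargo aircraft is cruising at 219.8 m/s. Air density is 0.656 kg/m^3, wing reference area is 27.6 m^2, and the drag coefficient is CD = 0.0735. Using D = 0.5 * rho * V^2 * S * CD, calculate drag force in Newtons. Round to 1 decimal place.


Step 1: Dynamic pressure q = 0.5 * 0.656 * 219.8^2 = 15846.3491 Pa
Step 2: Drag D = q * S * CD = 15846.3491 * 27.6 * 0.0735
Step 3: D = 32145.9 N

32145.9


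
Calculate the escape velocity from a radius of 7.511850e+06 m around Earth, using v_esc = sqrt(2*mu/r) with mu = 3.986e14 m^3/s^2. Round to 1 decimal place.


Step 1: 2*mu/r = 2 * 3.986e14 / 7.511850e+06 = 106125654.7988
Step 2: v_esc = sqrt(106125654.7988) = 10301.7 m/s

10301.7


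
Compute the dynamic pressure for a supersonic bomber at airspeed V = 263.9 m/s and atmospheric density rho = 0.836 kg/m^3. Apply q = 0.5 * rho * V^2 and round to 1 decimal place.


Step 1: V^2 = 263.9^2 = 69643.21
Step 2: q = 0.5 * 0.836 * 69643.21
Step 3: q = 29110.9 Pa

29110.9


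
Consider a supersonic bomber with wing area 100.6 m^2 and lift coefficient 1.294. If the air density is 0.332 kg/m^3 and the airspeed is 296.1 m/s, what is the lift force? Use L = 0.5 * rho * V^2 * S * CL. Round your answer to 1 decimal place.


Step 1: Calculate dynamic pressure q = 0.5 * 0.332 * 296.1^2 = 0.5 * 0.332 * 87675.21 = 14554.0849 Pa
Step 2: Multiply by wing area and lift coefficient: L = 14554.0849 * 100.6 * 1.294
Step 3: L = 1464140.9369 * 1.294 = 1894598.4 N

1894598.4


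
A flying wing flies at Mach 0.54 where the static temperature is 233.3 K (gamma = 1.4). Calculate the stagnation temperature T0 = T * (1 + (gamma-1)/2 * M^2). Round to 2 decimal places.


Step 1: (gamma-1)/2 = 0.2
Step 2: M^2 = 0.2916
Step 3: 1 + 0.2 * 0.2916 = 1.05832
Step 4: T0 = 233.3 * 1.05832 = 246.91 K

246.91


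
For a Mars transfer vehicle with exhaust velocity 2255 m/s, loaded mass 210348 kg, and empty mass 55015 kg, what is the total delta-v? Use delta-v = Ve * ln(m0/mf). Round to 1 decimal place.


Step 1: Mass ratio m0/mf = 210348 / 55015 = 3.823466
Step 2: ln(3.823466) = 1.341157
Step 3: delta-v = 2255 * 1.341157 = 3024.3 m/s

3024.3


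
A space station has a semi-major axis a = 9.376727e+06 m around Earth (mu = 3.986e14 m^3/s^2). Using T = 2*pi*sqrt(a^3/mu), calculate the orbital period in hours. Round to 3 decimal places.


Step 1: a^3 / mu = 8.244301e+20 / 3.986e14 = 2.068314e+06
Step 2: sqrt(2.068314e+06) = 1438.1635 s
Step 3: T = 2*pi * 1438.1635 = 9036.25 s
Step 4: T in hours = 9036.25 / 3600 = 2.510 hours

2.510


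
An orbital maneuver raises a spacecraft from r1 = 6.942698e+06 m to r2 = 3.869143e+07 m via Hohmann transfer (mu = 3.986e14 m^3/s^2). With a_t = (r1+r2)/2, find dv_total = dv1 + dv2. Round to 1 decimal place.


Step 1: Transfer semi-major axis a_t = (6.942698e+06 + 3.869143e+07) / 2 = 2.281706e+07 m
Step 2: v1 (circular at r1) = sqrt(mu/r1) = 7577.13 m/s
Step 3: v_t1 = sqrt(mu*(2/r1 - 1/a_t)) = 9866.93 m/s
Step 4: dv1 = |9866.93 - 7577.13| = 2289.8 m/s
Step 5: v2 (circular at r2) = 3209.68 m/s, v_t2 = 1770.5 m/s
Step 6: dv2 = |3209.68 - 1770.5| = 1439.18 m/s
Step 7: Total delta-v = 2289.8 + 1439.18 = 3729.0 m/s

3729.0


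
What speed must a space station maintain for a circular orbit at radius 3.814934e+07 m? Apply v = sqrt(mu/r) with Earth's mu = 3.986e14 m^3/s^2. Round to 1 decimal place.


Step 1: mu / r = 3.986e14 / 3.814934e+07 = 10448411.4273
Step 2: v = sqrt(10448411.4273) = 3232.4 m/s

3232.4


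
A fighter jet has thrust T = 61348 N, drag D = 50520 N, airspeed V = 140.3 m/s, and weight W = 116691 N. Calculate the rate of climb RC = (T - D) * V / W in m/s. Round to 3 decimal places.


Step 1: Excess thrust = T - D = 61348 - 50520 = 10828 N
Step 2: Excess power = 10828 * 140.3 = 1519168.4 W
Step 3: RC = 1519168.4 / 116691 = 13.019 m/s

13.019


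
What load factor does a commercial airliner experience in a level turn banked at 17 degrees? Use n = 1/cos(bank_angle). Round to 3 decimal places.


Step 1: Convert 17 degrees to radians = 0.296706
Step 2: cos(17 deg) = 0.956305
Step 3: n = 1 / 0.956305 = 1.046

1.046


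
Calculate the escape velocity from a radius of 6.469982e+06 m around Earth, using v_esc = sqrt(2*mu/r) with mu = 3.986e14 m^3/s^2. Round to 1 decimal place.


Step 1: 2*mu/r = 2 * 3.986e14 / 6.469982e+06 = 123215180.5059
Step 2: v_esc = sqrt(123215180.5059) = 11100.2 m/s

11100.2


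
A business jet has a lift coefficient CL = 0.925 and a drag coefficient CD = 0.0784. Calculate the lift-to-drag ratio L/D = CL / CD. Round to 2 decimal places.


Step 1: L/D = CL / CD = 0.925 / 0.0784
Step 2: L/D = 11.80

11.80


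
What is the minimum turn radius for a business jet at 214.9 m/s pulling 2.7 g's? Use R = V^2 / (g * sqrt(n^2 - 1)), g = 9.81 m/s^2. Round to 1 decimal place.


Step 1: V^2 = 214.9^2 = 46182.01
Step 2: n^2 - 1 = 2.7^2 - 1 = 6.29
Step 3: sqrt(6.29) = 2.507987
Step 4: R = 46182.01 / (9.81 * 2.507987) = 1877.1 m

1877.1


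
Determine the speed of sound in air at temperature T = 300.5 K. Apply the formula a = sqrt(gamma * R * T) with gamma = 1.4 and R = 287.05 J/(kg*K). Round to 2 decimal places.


Step 1: gamma * R * T = 1.4 * 287.05 * 300.5 = 120761.935
Step 2: a = sqrt(120761.935) = 347.51 m/s

347.51


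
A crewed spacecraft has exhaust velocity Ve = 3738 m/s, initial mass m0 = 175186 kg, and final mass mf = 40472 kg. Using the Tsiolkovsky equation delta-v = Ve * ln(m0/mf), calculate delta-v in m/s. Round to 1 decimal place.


Step 1: Mass ratio m0/mf = 175186 / 40472 = 4.328573
Step 2: ln(4.328573) = 1.465238
Step 3: delta-v = 3738 * 1.465238 = 5477.1 m/s

5477.1


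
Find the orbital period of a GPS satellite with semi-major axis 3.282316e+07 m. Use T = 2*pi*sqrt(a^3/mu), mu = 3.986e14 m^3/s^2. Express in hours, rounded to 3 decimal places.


Step 1: a^3 / mu = 3.536235e+22 / 3.986e14 = 8.871639e+07
Step 2: sqrt(8.871639e+07) = 9418.938 s
Step 3: T = 2*pi * 9418.938 = 59180.93 s
Step 4: T in hours = 59180.93 / 3600 = 16.439 hours

16.439


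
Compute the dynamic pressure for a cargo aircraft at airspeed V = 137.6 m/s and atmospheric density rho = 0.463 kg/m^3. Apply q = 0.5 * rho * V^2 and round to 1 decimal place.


Step 1: V^2 = 137.6^2 = 18933.76
Step 2: q = 0.5 * 0.463 * 18933.76
Step 3: q = 4383.2 Pa

4383.2


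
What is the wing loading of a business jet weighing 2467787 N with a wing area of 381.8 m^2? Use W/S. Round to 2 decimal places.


Step 1: Wing loading = W / S = 2467787 / 381.8
Step 2: Wing loading = 6463.56 N/m^2

6463.56


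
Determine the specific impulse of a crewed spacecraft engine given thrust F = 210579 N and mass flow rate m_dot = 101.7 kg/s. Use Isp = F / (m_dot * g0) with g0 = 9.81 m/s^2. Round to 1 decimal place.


Step 1: m_dot * g0 = 101.7 * 9.81 = 997.68
Step 2: Isp = 210579 / 997.68 = 211.1 s

211.1


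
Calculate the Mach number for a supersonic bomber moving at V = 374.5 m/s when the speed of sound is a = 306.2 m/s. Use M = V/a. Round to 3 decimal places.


Step 1: M = V / a = 374.5 / 306.2
Step 2: M = 1.223

1.223


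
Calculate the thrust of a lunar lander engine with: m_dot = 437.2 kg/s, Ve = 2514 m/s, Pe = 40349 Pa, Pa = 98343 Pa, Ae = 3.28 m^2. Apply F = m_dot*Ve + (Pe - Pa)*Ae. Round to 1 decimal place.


Step 1: Momentum thrust = m_dot * Ve = 437.2 * 2514 = 1099120.8 N
Step 2: Pressure thrust = (Pe - Pa) * Ae = (40349 - 98343) * 3.28 = -190220.32 N
Step 3: Total thrust F = 1099120.8 + -190220.32 = 908900.5 N

908900.5


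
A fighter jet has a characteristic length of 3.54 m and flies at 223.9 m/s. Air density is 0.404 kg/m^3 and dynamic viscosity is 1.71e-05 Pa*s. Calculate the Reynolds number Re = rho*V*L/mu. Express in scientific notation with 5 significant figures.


Step 1: Numerator = rho * V * L = 0.404 * 223.9 * 3.54 = 320.212824
Step 2: Re = 320.212824 / 1.71e-05
Step 3: Re = 1.8726e+07

1.8726e+07


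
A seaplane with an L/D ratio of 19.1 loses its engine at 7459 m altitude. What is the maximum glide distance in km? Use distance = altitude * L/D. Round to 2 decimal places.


Step 1: Glide distance = altitude * L/D = 7459 * 19.1 = 142466.9 m
Step 2: Convert to km: 142466.9 / 1000 = 142.47 km

142.47


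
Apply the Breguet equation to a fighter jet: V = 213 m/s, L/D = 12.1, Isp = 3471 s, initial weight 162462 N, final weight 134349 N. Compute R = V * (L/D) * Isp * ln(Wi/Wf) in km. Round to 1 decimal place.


Step 1: Coefficient = V * (L/D) * Isp = 213 * 12.1 * 3471 = 8945808.3 m
Step 2: Wi/Wf = 162462 / 134349 = 1.209254
Step 3: ln(1.209254) = 0.190003
Step 4: R = 8945808.3 * 0.190003 = 1699732.5 m = 1699.7 km

1699.7


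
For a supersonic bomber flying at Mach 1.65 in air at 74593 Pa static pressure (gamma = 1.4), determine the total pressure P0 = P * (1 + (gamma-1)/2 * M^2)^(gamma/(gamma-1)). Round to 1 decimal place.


Step 1: (gamma-1)/2 * M^2 = 0.2 * 2.7225 = 0.5445
Step 2: 1 + 0.5445 = 1.5445
Step 3: Exponent gamma/(gamma-1) = 3.5
Step 4: P0 = 74593 * 1.5445^3.5 = 341551.2 Pa

341551.2


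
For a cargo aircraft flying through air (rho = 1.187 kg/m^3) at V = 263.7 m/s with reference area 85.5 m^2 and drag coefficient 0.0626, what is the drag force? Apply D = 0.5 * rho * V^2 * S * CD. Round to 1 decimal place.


Step 1: Dynamic pressure q = 0.5 * 1.187 * 263.7^2 = 41270.619 Pa
Step 2: Drag D = q * S * CD = 41270.619 * 85.5 * 0.0626
Step 3: D = 220892.7 N

220892.7


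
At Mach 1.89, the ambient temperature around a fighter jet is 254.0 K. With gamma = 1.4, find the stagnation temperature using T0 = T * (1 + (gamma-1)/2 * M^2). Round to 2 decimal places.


Step 1: (gamma-1)/2 = 0.2
Step 2: M^2 = 3.5721
Step 3: 1 + 0.2 * 3.5721 = 1.71442
Step 4: T0 = 254.0 * 1.71442 = 435.46 K

435.46


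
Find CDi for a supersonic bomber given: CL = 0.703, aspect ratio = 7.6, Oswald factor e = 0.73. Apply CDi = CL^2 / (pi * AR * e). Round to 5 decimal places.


Step 1: CL^2 = 0.703^2 = 0.494209
Step 2: pi * AR * e = 3.14159 * 7.6 * 0.73 = 17.429556
Step 3: CDi = 0.494209 / 17.429556 = 0.02835

0.02835


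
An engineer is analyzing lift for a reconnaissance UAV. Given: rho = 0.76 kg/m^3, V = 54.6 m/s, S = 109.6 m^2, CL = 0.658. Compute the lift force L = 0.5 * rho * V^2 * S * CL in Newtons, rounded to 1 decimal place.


Step 1: Calculate dynamic pressure q = 0.5 * 0.76 * 54.6^2 = 0.5 * 0.76 * 2981.16 = 1132.8408 Pa
Step 2: Multiply by wing area and lift coefficient: L = 1132.8408 * 109.6 * 0.658
Step 3: L = 124159.3517 * 0.658 = 81696.9 N

81696.9


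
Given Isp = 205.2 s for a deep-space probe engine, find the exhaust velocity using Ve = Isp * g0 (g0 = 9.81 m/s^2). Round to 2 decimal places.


Step 1: Ve = Isp * g0 = 205.2 * 9.81
Step 2: Ve = 2013.01 m/s

2013.01


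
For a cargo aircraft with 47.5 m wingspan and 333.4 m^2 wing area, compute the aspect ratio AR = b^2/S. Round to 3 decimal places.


Step 1: b^2 = 47.5^2 = 2256.25
Step 2: AR = 2256.25 / 333.4 = 6.767

6.767


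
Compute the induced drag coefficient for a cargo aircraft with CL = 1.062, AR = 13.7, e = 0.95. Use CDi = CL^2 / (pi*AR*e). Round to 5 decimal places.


Step 1: CL^2 = 1.062^2 = 1.127844
Step 2: pi * AR * e = 3.14159 * 13.7 * 0.95 = 40.887828
Step 3: CDi = 1.127844 / 40.887828 = 0.02758

0.02758


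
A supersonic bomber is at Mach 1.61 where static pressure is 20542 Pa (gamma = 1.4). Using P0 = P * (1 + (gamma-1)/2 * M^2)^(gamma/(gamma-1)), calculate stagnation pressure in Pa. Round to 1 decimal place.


Step 1: (gamma-1)/2 * M^2 = 0.2 * 2.5921 = 0.51842
Step 2: 1 + 0.51842 = 1.51842
Step 3: Exponent gamma/(gamma-1) = 3.5
Step 4: P0 = 20542 * 1.51842^3.5 = 88616.5 Pa

88616.5


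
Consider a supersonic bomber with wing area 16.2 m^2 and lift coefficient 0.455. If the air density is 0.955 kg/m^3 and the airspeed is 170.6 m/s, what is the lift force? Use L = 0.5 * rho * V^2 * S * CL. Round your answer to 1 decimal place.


Step 1: Calculate dynamic pressure q = 0.5 * 0.955 * 170.6^2 = 0.5 * 0.955 * 29104.36 = 13897.3319 Pa
Step 2: Multiply by wing area and lift coefficient: L = 13897.3319 * 16.2 * 0.455
Step 3: L = 225136.7768 * 0.455 = 102437.2 N

102437.2


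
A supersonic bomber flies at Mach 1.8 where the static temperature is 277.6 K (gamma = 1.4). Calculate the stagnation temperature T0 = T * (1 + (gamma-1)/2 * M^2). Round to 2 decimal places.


Step 1: (gamma-1)/2 = 0.2
Step 2: M^2 = 3.24
Step 3: 1 + 0.2 * 3.24 = 1.648
Step 4: T0 = 277.6 * 1.648 = 457.48 K

457.48


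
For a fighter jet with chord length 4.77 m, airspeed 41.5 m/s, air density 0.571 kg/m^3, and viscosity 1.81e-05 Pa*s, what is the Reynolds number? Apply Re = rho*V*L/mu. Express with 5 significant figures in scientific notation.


Step 1: Numerator = rho * V * L = 0.571 * 41.5 * 4.77 = 113.032305
Step 2: Re = 113.032305 / 1.81e-05
Step 3: Re = 6.2449e+06

6.2449e+06


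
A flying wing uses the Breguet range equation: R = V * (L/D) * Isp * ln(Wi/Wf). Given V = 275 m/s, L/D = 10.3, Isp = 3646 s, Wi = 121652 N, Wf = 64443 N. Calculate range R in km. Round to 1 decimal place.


Step 1: Coefficient = V * (L/D) * Isp = 275 * 10.3 * 3646 = 10327295.0 m
Step 2: Wi/Wf = 121652 / 64443 = 1.887746
Step 3: ln(1.887746) = 0.635383
Step 4: R = 10327295.0 * 0.635383 = 6561791.8 m = 6561.8 km

6561.8


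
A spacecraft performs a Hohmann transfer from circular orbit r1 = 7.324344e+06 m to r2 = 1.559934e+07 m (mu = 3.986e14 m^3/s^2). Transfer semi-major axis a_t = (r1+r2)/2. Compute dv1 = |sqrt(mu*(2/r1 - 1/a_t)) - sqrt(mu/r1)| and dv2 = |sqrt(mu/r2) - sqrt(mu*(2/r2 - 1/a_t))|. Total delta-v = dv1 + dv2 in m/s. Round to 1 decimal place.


Step 1: Transfer semi-major axis a_t = (7.324344e+06 + 1.559934e+07) / 2 = 1.146184e+07 m
Step 2: v1 (circular at r1) = sqrt(mu/r1) = 7377.08 m/s
Step 3: v_t1 = sqrt(mu*(2/r1 - 1/a_t)) = 8606.18 m/s
Step 4: dv1 = |8606.18 - 7377.08| = 1229.1 m/s
Step 5: v2 (circular at r2) = 5054.93 m/s, v_t2 = 4040.85 m/s
Step 6: dv2 = |5054.93 - 4040.85| = 1014.08 m/s
Step 7: Total delta-v = 1229.1 + 1014.08 = 2243.2 m/s

2243.2


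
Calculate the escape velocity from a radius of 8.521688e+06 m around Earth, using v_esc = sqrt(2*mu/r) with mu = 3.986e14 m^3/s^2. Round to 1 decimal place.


Step 1: 2*mu/r = 2 * 3.986e14 / 8.521688e+06 = 93549540.8891
Step 2: v_esc = sqrt(93549540.8891) = 9672.1 m/s

9672.1


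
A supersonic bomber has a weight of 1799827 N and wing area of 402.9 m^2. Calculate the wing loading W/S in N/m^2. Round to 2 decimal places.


Step 1: Wing loading = W / S = 1799827 / 402.9
Step 2: Wing loading = 4467.18 N/m^2

4467.18


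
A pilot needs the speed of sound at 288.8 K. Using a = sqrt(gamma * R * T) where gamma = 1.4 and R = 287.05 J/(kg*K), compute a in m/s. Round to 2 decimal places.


Step 1: gamma * R * T = 1.4 * 287.05 * 288.8 = 116060.056
Step 2: a = sqrt(116060.056) = 340.68 m/s

340.68


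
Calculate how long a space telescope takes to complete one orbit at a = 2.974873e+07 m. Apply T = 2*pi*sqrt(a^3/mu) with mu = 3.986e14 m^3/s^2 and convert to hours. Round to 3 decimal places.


Step 1: a^3 / mu = 2.632724e+22 / 3.986e14 = 6.604927e+07
Step 2: sqrt(6.604927e+07) = 8127.07 s
Step 3: T = 2*pi * 8127.07 = 51063.89 s
Step 4: T in hours = 51063.89 / 3600 = 14.184 hours

14.184


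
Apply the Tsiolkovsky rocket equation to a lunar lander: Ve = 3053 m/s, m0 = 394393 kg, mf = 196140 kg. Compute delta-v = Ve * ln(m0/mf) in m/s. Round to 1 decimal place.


Step 1: Mass ratio m0/mf = 394393 / 196140 = 2.010773
Step 2: ln(2.010773) = 0.698519
Step 3: delta-v = 3053 * 0.698519 = 2132.6 m/s

2132.6


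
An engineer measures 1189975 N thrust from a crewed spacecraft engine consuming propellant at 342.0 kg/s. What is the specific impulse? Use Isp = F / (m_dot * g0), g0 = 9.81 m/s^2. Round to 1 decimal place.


Step 1: m_dot * g0 = 342.0 * 9.81 = 3355.02
Step 2: Isp = 1189975 / 3355.02 = 354.7 s

354.7


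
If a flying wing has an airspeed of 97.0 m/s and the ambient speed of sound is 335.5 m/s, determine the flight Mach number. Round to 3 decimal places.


Step 1: M = V / a = 97.0 / 335.5
Step 2: M = 0.289

0.289


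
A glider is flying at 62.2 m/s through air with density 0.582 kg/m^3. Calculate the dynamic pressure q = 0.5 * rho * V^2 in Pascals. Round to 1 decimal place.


Step 1: V^2 = 62.2^2 = 3868.84
Step 2: q = 0.5 * 0.582 * 3868.84
Step 3: q = 1125.8 Pa

1125.8


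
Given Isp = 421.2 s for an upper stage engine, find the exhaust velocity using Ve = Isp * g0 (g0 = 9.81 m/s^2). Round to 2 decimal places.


Step 1: Ve = Isp * g0 = 421.2 * 9.81
Step 2: Ve = 4131.97 m/s

4131.97


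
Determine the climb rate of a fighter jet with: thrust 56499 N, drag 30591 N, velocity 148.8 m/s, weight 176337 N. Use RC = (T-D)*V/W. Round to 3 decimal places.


Step 1: Excess thrust = T - D = 56499 - 30591 = 25908 N
Step 2: Excess power = 25908 * 148.8 = 3855110.4 W
Step 3: RC = 3855110.4 / 176337 = 21.862 m/s

21.862


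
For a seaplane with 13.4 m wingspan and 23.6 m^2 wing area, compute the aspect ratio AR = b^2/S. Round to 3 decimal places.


Step 1: b^2 = 13.4^2 = 179.56
Step 2: AR = 179.56 / 23.6 = 7.608

7.608


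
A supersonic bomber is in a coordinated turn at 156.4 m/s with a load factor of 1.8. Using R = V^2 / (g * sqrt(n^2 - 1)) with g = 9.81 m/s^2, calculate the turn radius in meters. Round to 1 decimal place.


Step 1: V^2 = 156.4^2 = 24460.96
Step 2: n^2 - 1 = 1.8^2 - 1 = 2.24
Step 3: sqrt(2.24) = 1.496663
Step 4: R = 24460.96 / (9.81 * 1.496663) = 1666.0 m

1666.0


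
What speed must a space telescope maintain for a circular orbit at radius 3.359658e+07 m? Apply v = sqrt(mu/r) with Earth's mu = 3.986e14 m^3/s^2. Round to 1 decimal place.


Step 1: mu / r = 3.986e14 / 3.359658e+07 = 11864302.8546
Step 2: v = sqrt(11864302.8546) = 3444.5 m/s

3444.5


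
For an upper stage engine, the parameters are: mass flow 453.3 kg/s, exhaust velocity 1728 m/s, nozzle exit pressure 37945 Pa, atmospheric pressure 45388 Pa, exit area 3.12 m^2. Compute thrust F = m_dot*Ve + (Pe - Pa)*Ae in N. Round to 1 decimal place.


Step 1: Momentum thrust = m_dot * Ve = 453.3 * 1728 = 783302.4 N
Step 2: Pressure thrust = (Pe - Pa) * Ae = (37945 - 45388) * 3.12 = -23222.16 N
Step 3: Total thrust F = 783302.4 + -23222.16 = 760080.2 N

760080.2


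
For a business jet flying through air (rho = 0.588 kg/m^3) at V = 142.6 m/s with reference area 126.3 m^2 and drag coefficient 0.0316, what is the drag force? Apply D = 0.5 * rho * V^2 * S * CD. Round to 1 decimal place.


Step 1: Dynamic pressure q = 0.5 * 0.588 * 142.6^2 = 5978.4194 Pa
Step 2: Drag D = q * S * CD = 5978.4194 * 126.3 * 0.0316
Step 3: D = 23860.4 N

23860.4


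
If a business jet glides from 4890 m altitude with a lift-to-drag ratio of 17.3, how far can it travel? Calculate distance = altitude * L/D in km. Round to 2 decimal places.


Step 1: Glide distance = altitude * L/D = 4890 * 17.3 = 84597.0 m
Step 2: Convert to km: 84597.0 / 1000 = 84.60 km

84.60


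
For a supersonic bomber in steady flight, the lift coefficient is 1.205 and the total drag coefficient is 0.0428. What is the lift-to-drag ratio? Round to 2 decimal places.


Step 1: L/D = CL / CD = 1.205 / 0.0428
Step 2: L/D = 28.15

28.15


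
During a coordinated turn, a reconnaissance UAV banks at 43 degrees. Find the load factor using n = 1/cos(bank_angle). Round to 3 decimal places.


Step 1: Convert 43 degrees to radians = 0.750492
Step 2: cos(43 deg) = 0.731354
Step 3: n = 1 / 0.731354 = 1.367

1.367


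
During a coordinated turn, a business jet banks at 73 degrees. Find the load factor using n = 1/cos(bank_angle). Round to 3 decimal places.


Step 1: Convert 73 degrees to radians = 1.27409
Step 2: cos(73 deg) = 0.292372
Step 3: n = 1 / 0.292372 = 3.420

3.420


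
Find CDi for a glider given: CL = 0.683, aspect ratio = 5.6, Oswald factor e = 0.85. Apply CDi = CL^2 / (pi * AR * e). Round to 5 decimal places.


Step 1: CL^2 = 0.683^2 = 0.466489
Step 2: pi * AR * e = 3.14159 * 5.6 * 0.85 = 14.953981
Step 3: CDi = 0.466489 / 14.953981 = 0.03119

0.03119


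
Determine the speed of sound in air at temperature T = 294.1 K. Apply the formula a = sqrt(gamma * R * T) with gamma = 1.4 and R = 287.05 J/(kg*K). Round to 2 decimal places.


Step 1: gamma * R * T = 1.4 * 287.05 * 294.1 = 118189.967
Step 2: a = sqrt(118189.967) = 343.79 m/s

343.79


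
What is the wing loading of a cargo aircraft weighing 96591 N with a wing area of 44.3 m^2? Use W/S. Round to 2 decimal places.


Step 1: Wing loading = W / S = 96591 / 44.3
Step 2: Wing loading = 2180.38 N/m^2

2180.38


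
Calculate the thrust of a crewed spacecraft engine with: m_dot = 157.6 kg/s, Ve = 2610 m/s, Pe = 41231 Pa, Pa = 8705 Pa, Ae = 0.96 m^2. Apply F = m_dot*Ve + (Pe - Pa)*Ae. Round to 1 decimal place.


Step 1: Momentum thrust = m_dot * Ve = 157.6 * 2610 = 411336.0 N
Step 2: Pressure thrust = (Pe - Pa) * Ae = (41231 - 8705) * 0.96 = 31224.96 N
Step 3: Total thrust F = 411336.0 + 31224.96 = 442561.0 N

442561.0


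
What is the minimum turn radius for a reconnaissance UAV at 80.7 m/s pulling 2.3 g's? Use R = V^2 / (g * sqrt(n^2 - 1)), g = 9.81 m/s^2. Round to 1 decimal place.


Step 1: V^2 = 80.7^2 = 6512.49
Step 2: n^2 - 1 = 2.3^2 - 1 = 4.29
Step 3: sqrt(4.29) = 2.071232
Step 4: R = 6512.49 / (9.81 * 2.071232) = 320.5 m

320.5


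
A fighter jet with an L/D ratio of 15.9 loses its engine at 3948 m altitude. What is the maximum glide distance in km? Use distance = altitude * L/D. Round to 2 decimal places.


Step 1: Glide distance = altitude * L/D = 3948 * 15.9 = 62773.2 m
Step 2: Convert to km: 62773.2 / 1000 = 62.77 km

62.77


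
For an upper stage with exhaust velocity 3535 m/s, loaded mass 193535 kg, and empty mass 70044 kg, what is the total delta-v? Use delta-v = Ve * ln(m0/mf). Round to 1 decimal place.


Step 1: Mass ratio m0/mf = 193535 / 70044 = 2.763049
Step 2: ln(2.763049) = 1.016335
Step 3: delta-v = 3535 * 1.016335 = 3592.7 m/s

3592.7


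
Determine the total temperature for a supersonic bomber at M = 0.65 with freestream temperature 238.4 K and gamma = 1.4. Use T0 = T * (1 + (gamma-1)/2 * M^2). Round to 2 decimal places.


Step 1: (gamma-1)/2 = 0.2
Step 2: M^2 = 0.4225
Step 3: 1 + 0.2 * 0.4225 = 1.0845
Step 4: T0 = 238.4 * 1.0845 = 258.54 K

258.54


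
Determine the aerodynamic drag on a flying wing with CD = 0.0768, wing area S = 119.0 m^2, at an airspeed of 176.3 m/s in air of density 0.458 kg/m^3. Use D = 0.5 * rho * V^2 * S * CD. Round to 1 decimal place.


Step 1: Dynamic pressure q = 0.5 * 0.458 * 176.3^2 = 7117.707 Pa
Step 2: Drag D = q * S * CD = 7117.707 * 119.0 * 0.0768
Step 3: D = 65050.1 N

65050.1


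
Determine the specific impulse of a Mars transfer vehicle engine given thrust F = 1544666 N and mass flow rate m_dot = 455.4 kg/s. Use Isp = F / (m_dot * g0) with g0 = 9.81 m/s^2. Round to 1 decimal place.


Step 1: m_dot * g0 = 455.4 * 9.81 = 4467.47
Step 2: Isp = 1544666 / 4467.47 = 345.8 s

345.8


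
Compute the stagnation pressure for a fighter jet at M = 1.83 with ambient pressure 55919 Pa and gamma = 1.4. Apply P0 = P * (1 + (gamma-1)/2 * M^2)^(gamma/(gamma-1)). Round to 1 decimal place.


Step 1: (gamma-1)/2 * M^2 = 0.2 * 3.3489 = 0.66978
Step 2: 1 + 0.66978 = 1.66978
Step 3: Exponent gamma/(gamma-1) = 3.5
Step 4: P0 = 55919 * 1.66978^3.5 = 336408.4 Pa

336408.4


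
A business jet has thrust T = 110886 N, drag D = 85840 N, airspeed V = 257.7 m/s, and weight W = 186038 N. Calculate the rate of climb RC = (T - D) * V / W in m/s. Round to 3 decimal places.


Step 1: Excess thrust = T - D = 110886 - 85840 = 25046 N
Step 2: Excess power = 25046 * 257.7 = 6454354.2 W
Step 3: RC = 6454354.2 / 186038 = 34.694 m/s

34.694


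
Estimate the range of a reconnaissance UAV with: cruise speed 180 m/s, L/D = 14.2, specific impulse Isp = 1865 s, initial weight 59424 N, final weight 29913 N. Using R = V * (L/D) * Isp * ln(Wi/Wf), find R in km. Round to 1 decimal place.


Step 1: Coefficient = V * (L/D) * Isp = 180 * 14.2 * 1865 = 4766940.0 m
Step 2: Wi/Wf = 59424 / 29913 = 1.986561
Step 3: ln(1.986561) = 0.686405
Step 4: R = 4766940.0 * 0.686405 = 3272051.5 m = 3272.1 km

3272.1


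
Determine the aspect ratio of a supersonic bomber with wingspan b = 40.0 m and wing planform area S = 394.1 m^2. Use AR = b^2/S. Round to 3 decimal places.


Step 1: b^2 = 40.0^2 = 1600.0
Step 2: AR = 1600.0 / 394.1 = 4.060

4.060


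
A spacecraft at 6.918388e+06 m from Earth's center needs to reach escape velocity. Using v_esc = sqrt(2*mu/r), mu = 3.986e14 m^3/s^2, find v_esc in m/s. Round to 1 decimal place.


Step 1: 2*mu/r = 2 * 3.986e14 / 6.918388e+06 = 115229154.5372
Step 2: v_esc = sqrt(115229154.5372) = 10734.5 m/s

10734.5


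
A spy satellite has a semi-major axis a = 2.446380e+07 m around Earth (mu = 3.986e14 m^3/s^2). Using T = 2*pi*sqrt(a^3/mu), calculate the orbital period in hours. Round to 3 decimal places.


Step 1: a^3 / mu = 1.464103e+22 / 3.986e14 = 3.673114e+07
Step 2: sqrt(3.673114e+07) = 6060.6224 s
Step 3: T = 2*pi * 6060.6224 = 38080.01 s
Step 4: T in hours = 38080.01 / 3600 = 10.578 hours

10.578


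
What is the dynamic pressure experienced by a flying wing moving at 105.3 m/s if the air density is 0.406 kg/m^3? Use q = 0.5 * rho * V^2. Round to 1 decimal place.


Step 1: V^2 = 105.3^2 = 11088.09
Step 2: q = 0.5 * 0.406 * 11088.09
Step 3: q = 2250.9 Pa

2250.9


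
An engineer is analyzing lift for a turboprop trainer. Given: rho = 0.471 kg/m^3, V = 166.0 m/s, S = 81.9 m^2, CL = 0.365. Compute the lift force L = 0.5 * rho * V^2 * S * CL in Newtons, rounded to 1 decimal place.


Step 1: Calculate dynamic pressure q = 0.5 * 0.471 * 166.0^2 = 0.5 * 0.471 * 27556.0 = 6489.438 Pa
Step 2: Multiply by wing area and lift coefficient: L = 6489.438 * 81.9 * 0.365
Step 3: L = 531484.9722 * 0.365 = 193992.0 N

193992.0
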